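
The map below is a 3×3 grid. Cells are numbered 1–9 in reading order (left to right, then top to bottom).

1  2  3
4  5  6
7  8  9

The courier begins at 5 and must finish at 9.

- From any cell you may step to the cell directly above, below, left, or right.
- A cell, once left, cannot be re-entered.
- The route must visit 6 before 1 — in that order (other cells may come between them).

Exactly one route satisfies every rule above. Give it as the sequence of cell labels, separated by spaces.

5 6 3 2 1 4 7 8 9

The waypoints must appear in the order 6, 1, with no cell reused.
Route from 5: right 1 to 6, up 1 to 3, left 2 to 1, down 2 to 7, right 2 to 9 — 8 moves in all.
Check: order respected (6 at step 1, 1 at step 4).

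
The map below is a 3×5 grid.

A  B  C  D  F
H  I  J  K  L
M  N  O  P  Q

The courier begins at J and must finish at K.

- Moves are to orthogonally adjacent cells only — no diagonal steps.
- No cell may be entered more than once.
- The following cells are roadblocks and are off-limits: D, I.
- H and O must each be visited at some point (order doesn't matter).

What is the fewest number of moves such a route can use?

Any route passes through H and O in some order between J and K. Summing Manhattan distances along each leg and taking the cheapest ordering (J → O → H → K) gives a lower bound of 1 + 3 + 3 = 7 moves.
That bound ignores the blocked cells. Measuring each leg by the fewest moves that actually steer around them (J→O: 1; O→H: 3; H→K: 5) raises the lower bound to 9.
A route of 9 moves exists: J → C → B → A → H → M → N → O → P → K.
Since 9 matches that lower bound, it is optimal.

9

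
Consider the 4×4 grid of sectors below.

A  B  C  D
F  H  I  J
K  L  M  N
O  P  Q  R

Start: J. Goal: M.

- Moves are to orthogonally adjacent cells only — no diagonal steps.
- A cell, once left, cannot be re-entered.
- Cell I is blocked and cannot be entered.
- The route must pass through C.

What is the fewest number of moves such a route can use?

Any route passes through C somewhere between J and M. Summing Manhattan distances along the two legs (J → C → M) gives a lower bound of 2 + 2 = 4 moves.
That bound ignores the blocked cells. Measuring each leg by the fewest moves that actually steer around them (J→C: 2; C→M: 4) raises the lower bound to 6.
A route of 6 moves exists: J → D → C → B → H → L → M.
Since 6 matches that lower bound, it is optimal.

6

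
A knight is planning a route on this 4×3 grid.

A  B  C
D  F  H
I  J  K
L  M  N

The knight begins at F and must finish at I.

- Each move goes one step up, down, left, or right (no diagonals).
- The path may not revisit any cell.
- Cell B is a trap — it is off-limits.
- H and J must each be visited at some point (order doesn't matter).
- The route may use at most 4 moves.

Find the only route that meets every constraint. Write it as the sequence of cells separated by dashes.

F - H - K - J - I

The budget equals the shortest possible length, so every move has to be on a shortest route through the required cells.
Route from F: right to H, down to K, 2× left (reaching I) — 4 moves in all.
Check: all required cells visited; 4 ≤ 4 moves.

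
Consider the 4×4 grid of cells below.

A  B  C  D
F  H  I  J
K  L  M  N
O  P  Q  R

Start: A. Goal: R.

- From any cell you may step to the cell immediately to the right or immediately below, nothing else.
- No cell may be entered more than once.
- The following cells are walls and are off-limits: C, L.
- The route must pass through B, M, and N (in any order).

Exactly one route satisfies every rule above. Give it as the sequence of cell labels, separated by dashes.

Moves only go right or down, so the column and row indices never decrease.
Route from A: right 1 to B, down 1 to H, right 1 to I, down 1 to M, right 1 to N, down 1 to R — 6 moves in all.
Check: all required cells visited.

A - B - H - I - M - N - R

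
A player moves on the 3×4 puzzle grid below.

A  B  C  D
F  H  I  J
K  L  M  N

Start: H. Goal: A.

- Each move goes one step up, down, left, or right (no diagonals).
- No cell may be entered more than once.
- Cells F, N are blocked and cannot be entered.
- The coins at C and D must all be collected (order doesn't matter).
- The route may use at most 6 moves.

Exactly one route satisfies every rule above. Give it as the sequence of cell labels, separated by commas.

H, I, J, D, C, B, A

The 6-move cap with required stops at C, D leaves no slack for detours.
Route from H: right 2 to J, up 1 to D, left 3 to A — 6 moves in all.
Check: all required cells visited; 6 ≤ 6 moves.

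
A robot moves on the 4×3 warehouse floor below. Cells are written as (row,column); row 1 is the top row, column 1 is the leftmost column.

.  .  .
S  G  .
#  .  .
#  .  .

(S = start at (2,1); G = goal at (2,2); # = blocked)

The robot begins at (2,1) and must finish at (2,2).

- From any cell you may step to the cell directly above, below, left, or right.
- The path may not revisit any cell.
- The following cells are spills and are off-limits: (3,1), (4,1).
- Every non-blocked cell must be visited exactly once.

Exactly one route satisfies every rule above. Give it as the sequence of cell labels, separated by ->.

Need to visit all 10 open cells exactly once, starting at (2,1) and ending at (2,2).
Route from (2,1): up to (1,1), 2× right (reaching (1,3)), 3× down (reaching (4,3)), left to (4,2), 2× up (reaching (2,2)) — 9 moves in all.
Check: all 10 open cells covered.

(2,1) -> (1,1) -> (1,2) -> (1,3) -> (2,3) -> (3,3) -> (4,3) -> (4,2) -> (3,2) -> (2,2)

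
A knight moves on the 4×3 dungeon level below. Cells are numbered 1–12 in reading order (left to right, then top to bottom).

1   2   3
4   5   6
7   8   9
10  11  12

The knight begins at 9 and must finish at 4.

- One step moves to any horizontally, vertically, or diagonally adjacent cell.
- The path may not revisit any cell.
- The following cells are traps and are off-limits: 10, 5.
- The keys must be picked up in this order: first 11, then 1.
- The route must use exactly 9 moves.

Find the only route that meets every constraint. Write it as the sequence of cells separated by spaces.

The waypoints must appear in the order 11, 1, with no cell reused.
Route from 9: down 1 to 12, left 1 to 11, up-left 1 to 7, right 1 to 8, up-right 1 to 6, up 1 to 3, left 2 to 1, down 1 to 4 — 9 moves in all.
Check: order respected (11 at step 2, 1 at step 8); 9 moves as required.

9 12 11 7 8 6 3 2 1 4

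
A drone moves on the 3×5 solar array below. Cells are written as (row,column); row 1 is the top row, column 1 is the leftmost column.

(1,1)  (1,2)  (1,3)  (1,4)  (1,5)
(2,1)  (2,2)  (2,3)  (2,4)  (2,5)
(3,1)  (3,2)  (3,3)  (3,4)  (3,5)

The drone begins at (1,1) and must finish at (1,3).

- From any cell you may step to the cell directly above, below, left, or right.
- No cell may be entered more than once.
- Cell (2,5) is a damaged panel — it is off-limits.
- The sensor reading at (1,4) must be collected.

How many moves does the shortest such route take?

Any route passes through (1,4) somewhere between (1,1) and (1,3). Summing Manhattan distances along the two legs ((1,1) → (1,4) → (1,3)) gives a lower bound of 3 + 1 = 4 moves.
The shortest route satisfying every rule uses 6 moves: (1,1) → (2,1) → (2,2) → (2,3) → (2,4) → (1,4) → (1,3).
The bound of 4 isn't tight here; checking systematically, no route of length 4 through 5 satisfies every constraint, so 6 is the minimum.

6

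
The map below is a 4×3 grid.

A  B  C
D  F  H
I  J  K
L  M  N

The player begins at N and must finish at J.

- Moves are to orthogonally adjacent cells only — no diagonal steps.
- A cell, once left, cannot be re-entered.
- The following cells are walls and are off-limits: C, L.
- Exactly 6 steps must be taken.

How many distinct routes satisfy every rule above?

1

Need simple routes of exactly 6 moves from N to J (Manhattan distance 2, so 2 moves are spent on a detour and 2 undoing it).
Enumerating: N K H F D I J.
That gives 1 route.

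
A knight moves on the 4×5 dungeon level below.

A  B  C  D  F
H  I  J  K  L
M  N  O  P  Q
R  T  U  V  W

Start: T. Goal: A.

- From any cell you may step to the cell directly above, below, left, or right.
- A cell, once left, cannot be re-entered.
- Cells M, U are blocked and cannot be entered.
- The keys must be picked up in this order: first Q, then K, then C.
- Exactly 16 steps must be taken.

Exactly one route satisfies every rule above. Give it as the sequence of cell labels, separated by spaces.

T N O P V W Q L F D K J C B I H A

The waypoints must appear in the order Q, K, C, with no cell reused.
Route from T: up 1 to N, right 2 to P, down 1 to V, right 1 to W, up 3 to F, left 1 to D, down 1 to K, left 1 to J, up 1 to C, left 1 to B, down 1 to I, left 1 to H, up 1 to A — 16 moves in all.
Check: order respected (Q at step 6, K at step 10, C at step 12); 16 moves as required.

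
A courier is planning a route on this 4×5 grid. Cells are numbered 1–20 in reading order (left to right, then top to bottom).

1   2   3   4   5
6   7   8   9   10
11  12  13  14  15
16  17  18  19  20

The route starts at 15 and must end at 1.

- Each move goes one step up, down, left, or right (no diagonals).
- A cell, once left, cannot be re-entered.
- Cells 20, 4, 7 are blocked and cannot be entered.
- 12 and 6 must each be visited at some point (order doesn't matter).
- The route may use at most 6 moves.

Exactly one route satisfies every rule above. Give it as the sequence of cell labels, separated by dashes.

15 - 14 - 13 - 12 - 11 - 6 - 1

Any route must reach 12 and 6 and still end at 1 within 6 moves, so the order of the required stops is forced.
Route from 15: 4× left (reaching 11), 2× up (reaching 1) — 6 moves in all.
Check: all required cells visited; 6 ≤ 6 moves.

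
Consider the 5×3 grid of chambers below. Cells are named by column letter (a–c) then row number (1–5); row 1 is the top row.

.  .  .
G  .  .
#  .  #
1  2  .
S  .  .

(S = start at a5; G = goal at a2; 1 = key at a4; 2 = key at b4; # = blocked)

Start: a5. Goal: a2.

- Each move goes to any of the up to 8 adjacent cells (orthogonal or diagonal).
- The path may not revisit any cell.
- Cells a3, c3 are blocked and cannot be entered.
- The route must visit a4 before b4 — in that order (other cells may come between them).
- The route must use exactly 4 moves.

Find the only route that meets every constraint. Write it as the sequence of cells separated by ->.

a5 -> a4 -> b4 -> b3 -> a2

The waypoints must appear in the order a4, b4, with no cell reused.
Route from a5: up to a4, right to b4, up to b3, up-left to a2 — 4 moves in all.
Check: order respected (1 at step 1, 2 at step 2); 4 moves as required.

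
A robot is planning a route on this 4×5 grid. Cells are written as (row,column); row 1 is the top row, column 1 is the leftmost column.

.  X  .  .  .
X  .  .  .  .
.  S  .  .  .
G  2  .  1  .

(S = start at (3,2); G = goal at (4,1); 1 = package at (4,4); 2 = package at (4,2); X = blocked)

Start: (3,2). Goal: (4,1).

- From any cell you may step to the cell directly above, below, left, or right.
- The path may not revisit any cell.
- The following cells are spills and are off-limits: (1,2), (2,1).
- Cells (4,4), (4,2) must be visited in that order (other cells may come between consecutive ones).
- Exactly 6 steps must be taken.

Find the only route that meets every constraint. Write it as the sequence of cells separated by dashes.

The waypoints must appear in the order (4,4), (4,2), with no cell reused.
Route from (3,2): right 2 to (3,4), down 1 to (4,4), left 3 to (4,1) — 6 moves in all.
Check: order respected (1 at step 3, 2 at step 5); 6 moves as required.

(3,2) - (3,3) - (3,4) - (4,4) - (4,3) - (4,2) - (4,1)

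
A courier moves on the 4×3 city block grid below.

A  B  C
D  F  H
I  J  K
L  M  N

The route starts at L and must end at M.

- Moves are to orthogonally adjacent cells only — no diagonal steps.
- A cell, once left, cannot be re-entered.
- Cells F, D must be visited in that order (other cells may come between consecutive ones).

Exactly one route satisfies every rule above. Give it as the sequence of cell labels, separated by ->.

L -> I -> J -> F -> D -> A -> B -> C -> H -> K -> N -> M

The waypoints must appear in the order F, D, with no cell reused.
Route from L: up 1 to I, right 1 to J, up 1 to F, left 1 to D, up 1 to A, right 2 to C, down 3 to N, left 1 to M — 11 moves in all.
Check: order respected (F at step 3, D at step 4).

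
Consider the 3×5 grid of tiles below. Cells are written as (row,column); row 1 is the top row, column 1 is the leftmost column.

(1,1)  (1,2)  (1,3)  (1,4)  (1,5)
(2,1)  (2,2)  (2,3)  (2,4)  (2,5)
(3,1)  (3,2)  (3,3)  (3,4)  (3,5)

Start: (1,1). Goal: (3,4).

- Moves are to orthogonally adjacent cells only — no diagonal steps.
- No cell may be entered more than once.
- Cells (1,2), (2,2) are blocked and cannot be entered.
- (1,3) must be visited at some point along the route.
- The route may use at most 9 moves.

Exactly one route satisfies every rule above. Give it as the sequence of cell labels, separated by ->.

(1,1) -> (2,1) -> (3,1) -> (3,2) -> (3,3) -> (2,3) -> (1,3) -> (1,4) -> (2,4) -> (3,4)

The budget equals the shortest possible length, so every move has to be on a shortest route through the required cells.
Route from (1,1): 2× down (reaching (3,1)), 2× right (reaching (3,3)), 2× up (reaching (1,3)), right to (1,4), 2× down (reaching (3,4)) — 9 moves in all.
Check: all required cells visited; 9 ≤ 9 moves.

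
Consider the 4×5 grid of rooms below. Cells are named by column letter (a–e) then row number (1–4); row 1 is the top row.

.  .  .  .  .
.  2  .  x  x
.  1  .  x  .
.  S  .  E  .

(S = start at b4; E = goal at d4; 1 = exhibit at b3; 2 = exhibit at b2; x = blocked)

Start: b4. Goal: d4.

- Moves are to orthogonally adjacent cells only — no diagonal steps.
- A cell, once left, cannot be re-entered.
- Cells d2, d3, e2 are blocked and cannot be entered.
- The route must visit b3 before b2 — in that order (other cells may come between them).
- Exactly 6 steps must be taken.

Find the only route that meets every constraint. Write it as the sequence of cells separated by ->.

b4 -> b3 -> b2 -> c2 -> c3 -> c4 -> d4

The waypoints must appear in the order b3, b2, with no cell reused.
Route from b4: 2× up (reaching b2), right to c2, 2× down (reaching c4), right to d4 — 6 moves in all.
Check: order respected (1 at step 1, 2 at step 2); 6 moves as required.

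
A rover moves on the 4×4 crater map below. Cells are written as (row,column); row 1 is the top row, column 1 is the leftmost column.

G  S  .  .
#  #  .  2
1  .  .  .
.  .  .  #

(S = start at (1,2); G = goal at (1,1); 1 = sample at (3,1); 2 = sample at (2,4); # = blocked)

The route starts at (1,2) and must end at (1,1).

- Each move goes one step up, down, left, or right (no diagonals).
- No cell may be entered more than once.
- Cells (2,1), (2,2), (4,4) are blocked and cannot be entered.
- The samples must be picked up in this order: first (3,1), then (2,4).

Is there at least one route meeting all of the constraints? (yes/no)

Every way from (3,1) onward to (1,1) runs back through (1,2), which the route has already used — so it cannot be completed without a revisit.

no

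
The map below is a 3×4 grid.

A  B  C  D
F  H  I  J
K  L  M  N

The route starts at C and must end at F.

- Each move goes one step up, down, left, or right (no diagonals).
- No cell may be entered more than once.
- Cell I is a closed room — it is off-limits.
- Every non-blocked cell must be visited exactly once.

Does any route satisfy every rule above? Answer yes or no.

no

Colour the cells like a checkerboard: each orthogonal step flips colour, so a Hamiltonian route alternates colours. Here there are 6 cells of one colour and 5 of the other, with start on the opposite colour to the goal — the counts and endpoints can't be arranged into an alternating sequence of length 11, so no Hamiltonian route exists.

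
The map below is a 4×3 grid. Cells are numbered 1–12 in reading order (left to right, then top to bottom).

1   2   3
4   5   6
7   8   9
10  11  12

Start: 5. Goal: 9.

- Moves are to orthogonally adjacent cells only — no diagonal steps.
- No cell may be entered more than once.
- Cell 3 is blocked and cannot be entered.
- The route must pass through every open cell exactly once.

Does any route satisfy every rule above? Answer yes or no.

Colour the cells like a checkerboard: each orthogonal step flips colour, so a Hamiltonian route alternates colours. Here there are 5 cells of one colour and 6 of the other, with start on the same colour as the goal — the counts and endpoints can't be arranged into an alternating sequence of length 11, so no Hamiltonian route exists.

no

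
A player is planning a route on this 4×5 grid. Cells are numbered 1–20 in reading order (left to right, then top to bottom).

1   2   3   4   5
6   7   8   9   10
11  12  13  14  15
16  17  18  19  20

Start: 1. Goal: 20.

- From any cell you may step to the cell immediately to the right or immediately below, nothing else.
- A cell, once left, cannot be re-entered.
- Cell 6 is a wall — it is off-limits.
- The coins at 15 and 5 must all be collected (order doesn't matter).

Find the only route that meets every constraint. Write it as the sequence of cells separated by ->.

Moves only go right or down, so the column and row indices never decrease.
Route from 1: right 4 to 5, down 3 to 20 — 7 moves in all.
Check: all required cells visited.

1 -> 2 -> 3 -> 4 -> 5 -> 10 -> 15 -> 20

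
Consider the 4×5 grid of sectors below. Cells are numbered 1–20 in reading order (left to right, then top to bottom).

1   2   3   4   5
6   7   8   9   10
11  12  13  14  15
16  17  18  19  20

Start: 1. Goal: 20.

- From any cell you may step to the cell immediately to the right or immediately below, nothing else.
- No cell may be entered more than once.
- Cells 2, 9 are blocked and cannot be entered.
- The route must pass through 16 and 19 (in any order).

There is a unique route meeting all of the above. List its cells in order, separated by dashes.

Moves only go right or down, so the column and row indices never decrease.
Route from 1: down 3 to 16, right 4 to 20 — 7 moves in all.
Check: all required cells visited.

1 - 6 - 11 - 16 - 17 - 18 - 19 - 20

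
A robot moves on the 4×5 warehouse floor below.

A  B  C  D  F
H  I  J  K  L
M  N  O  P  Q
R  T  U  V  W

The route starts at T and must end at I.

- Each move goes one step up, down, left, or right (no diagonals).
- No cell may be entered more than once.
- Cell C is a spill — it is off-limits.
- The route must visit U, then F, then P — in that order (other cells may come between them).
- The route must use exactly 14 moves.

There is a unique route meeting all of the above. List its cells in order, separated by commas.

The waypoints must appear in the order U, F, P, with no cell reused.
Route from T: right 3 to W, up 3 to F, left 1 to D, down 2 to P, left 3 to M, up 1 to H, right 1 to I — 14 moves in all.
Check: order respected (U at step 1, F at step 6, P at step 9); 14 moves as required.

T, U, V, W, Q, L, F, D, K, P, O, N, M, H, I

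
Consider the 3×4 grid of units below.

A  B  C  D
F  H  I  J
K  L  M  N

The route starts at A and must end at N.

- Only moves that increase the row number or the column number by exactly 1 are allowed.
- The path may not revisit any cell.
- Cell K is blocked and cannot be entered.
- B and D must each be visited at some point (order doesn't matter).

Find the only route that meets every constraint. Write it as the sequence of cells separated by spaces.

Moves only go right or down, so the column and row indices never decrease.
Route from A: right 3 to D, down 2 to N — 5 moves in all.
Check: all required cells visited.

A B C D J N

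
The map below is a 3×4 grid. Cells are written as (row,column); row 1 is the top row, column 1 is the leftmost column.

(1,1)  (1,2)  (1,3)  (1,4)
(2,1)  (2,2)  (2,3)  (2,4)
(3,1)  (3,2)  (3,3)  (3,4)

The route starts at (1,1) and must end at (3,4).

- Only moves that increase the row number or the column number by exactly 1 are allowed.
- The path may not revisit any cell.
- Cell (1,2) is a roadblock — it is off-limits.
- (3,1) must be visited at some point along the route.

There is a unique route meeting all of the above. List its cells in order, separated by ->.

Moves only go right or down, so the column and row indices never decrease.
Route from (1,1): down 2 to (3,1), right 3 to (3,4) — 5 moves in all.
Check: all required cells visited.

(1,1) -> (2,1) -> (3,1) -> (3,2) -> (3,3) -> (3,4)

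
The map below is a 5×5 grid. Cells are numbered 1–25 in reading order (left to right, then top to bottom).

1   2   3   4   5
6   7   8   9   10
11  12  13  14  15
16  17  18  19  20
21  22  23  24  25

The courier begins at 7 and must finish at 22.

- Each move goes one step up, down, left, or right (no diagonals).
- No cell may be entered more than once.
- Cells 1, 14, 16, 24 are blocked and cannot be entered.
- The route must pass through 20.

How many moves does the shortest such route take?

Any route passes through 20 somewhere between 7 and 22. Summing Manhattan distances along the two legs (7 → 20 → 22) gives a lower bound of 5 + 4 = 9 moves.
A route of 9 moves achieves this: 7 → 8 → 9 → 10 → 15 → 20 → 19 → 18 → 23 → 22.
Since 9 matches the lower bound, it is optimal.

9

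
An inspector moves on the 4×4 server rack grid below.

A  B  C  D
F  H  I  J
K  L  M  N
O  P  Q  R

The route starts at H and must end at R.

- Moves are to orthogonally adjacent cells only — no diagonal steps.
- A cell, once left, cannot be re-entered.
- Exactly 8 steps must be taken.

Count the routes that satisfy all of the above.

Need simple routes of exactly 8 moves from H to R (Manhattan distance 4, so 2 moves are spent on a detour and 2 undoing it).
Branch systematically from the start, pruning whenever the remaining move budget drops below the Manhattan distance to R or differs from it in parity. Grouping the completions by first move — via B: 9; via L: 3; via F: 9; via I: 3 — and summing: 9 + 3 + 9 + 3 = 24.
That gives 24 routes.

24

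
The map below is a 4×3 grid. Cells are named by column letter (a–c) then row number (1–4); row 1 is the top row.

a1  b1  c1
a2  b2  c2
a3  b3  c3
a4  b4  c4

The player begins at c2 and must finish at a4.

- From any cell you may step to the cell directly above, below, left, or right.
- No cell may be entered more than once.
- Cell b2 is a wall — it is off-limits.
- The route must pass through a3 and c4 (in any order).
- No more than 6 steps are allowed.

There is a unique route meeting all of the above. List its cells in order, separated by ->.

The 6-move cap with required stops at a3, c4 leaves no slack for detours.
Route from c2: 2× down (reaching c4), left to b4, up to b3, left to a3, down to a4 — 6 moves in all.
Check: all required cells visited; 6 ≤ 6 moves.

c2 -> c3 -> c4 -> b4 -> b3 -> a3 -> a4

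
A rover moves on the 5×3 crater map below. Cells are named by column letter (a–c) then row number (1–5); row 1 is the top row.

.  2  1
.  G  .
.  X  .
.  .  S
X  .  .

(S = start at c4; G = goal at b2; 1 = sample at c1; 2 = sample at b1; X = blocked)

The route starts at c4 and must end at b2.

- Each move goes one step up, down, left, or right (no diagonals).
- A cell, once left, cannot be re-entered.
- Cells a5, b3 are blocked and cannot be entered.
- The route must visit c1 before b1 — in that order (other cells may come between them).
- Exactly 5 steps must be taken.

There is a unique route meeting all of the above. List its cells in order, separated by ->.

The waypoints must appear in the order c1, b1, with no cell reused.
Route from c4: 3× up (reaching c1), left to b1, down to b2 — 5 moves in all.
Check: order respected (1 at step 3, 2 at step 4); 5 moves as required.

c4 -> c3 -> c2 -> c1 -> b1 -> b2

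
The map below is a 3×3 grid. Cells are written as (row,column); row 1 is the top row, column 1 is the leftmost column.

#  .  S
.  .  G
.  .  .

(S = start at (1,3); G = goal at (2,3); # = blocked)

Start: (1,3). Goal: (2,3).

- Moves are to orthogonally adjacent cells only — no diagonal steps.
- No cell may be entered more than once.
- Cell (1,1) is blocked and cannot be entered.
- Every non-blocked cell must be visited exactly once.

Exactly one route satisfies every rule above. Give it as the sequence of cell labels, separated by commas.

(1,3), (1,2), (2,2), (2,1), (3,1), (3,2), (3,3), (2,3)

Need to visit all 8 open cells exactly once, starting at (1,3) and ending at (2,3).
Cell (3,1) has only two open neighbours ((2,1) and (3,2)), so the path must pass straight through it: one of those is the cell it's entered from and the other is where it exits.
Route from (1,3): left 1 to (1,2), down 1 to (2,2), left 1 to (2,1), down 1 to (3,1), right 2 to (3,3), up 1 to (2,3) — 7 moves in all.
Check: all 8 open cells covered.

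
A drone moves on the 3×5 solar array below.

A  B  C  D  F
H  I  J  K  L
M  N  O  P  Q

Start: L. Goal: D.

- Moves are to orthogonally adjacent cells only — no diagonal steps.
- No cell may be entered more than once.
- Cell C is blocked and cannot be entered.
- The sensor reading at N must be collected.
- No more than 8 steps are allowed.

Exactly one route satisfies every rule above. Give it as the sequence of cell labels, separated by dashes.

The 8-move cap with required stops at N leaves no slack for detours.
Route from L: down to Q, 3× left (reaching N), up to I, 2× right (reaching K), up to D — 8 moves in all.
Check: all required cells visited; 8 ≤ 8 moves.

L - Q - P - O - N - I - J - K - D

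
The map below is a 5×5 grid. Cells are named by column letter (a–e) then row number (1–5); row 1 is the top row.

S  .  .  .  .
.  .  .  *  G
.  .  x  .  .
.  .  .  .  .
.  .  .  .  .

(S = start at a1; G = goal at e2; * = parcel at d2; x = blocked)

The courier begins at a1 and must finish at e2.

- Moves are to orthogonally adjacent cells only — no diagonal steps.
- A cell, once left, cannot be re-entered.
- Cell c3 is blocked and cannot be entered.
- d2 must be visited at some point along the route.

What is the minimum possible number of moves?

5

Any route passes through d2 somewhere between a1 and e2. Summing Manhattan distances along the two legs (a1 → d2 → e2) gives a lower bound of 4 + 1 = 5 moves.
A route of 5 moves achieves this: a1 → a2 → b2 → c2 → d2 → e2.
Since 5 matches the lower bound, it is optimal.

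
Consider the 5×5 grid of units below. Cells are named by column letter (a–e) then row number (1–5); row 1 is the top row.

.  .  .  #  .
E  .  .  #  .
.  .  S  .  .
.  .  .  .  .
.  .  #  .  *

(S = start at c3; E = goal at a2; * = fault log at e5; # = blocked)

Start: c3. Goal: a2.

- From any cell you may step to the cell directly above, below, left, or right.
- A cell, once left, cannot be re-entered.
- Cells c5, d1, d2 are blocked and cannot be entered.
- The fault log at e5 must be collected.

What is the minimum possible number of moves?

Any route passes through e5 somewhere between c3 and a2. Summing Manhattan distances along the two legs (c3 → e5 → a2) gives a lower bound of 4 + 7 = 11 moves.
A route of 11 moves achieves this: c3 → d3 → e3 → e4 → e5 → d5 → d4 → c4 → b4 → b3 → b2 → a2.
Since 11 matches the lower bound, it is optimal.

11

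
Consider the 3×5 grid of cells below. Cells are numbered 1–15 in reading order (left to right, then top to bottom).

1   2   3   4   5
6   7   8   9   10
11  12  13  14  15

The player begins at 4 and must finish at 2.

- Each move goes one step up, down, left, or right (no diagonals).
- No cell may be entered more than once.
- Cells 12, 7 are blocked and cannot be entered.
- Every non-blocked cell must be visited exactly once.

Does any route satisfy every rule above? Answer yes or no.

Cell 11 has only one open neighbour but is neither the start nor the goal, so a Hamiltonian route would have to both enter and leave it through the same neighbour — impossible without revisiting.

no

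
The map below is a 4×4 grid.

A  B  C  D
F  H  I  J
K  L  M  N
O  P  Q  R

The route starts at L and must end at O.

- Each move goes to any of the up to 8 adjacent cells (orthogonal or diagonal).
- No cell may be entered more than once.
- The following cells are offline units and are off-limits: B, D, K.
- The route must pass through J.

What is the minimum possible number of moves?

5

Any route passes through J somewhere between L and O. Summing Chebyshev distances along the two legs (L → J → O) gives a lower bound of 2 + 3 = 5 moves.
A route of 5 moves achieves this: L → I → J → M → P → O.
Since 5 matches the lower bound, it is optimal.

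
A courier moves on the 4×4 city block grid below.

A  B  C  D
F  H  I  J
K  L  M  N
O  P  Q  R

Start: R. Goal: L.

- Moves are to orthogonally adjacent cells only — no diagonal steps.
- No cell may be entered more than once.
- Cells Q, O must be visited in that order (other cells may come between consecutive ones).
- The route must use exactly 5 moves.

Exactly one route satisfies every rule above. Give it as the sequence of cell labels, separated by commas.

The waypoints must appear in the order Q, O, with no cell reused.
Route from R: left 3 to O, up 1 to K, right 1 to L — 5 moves in all.
Check: order respected (Q at step 1, O at step 3); 5 moves as required.

R, Q, P, O, K, L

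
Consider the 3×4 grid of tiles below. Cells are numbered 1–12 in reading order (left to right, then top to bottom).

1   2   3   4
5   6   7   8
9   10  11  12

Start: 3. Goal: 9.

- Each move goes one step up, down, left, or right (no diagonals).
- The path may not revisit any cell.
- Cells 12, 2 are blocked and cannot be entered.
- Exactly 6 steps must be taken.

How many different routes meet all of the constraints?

4

Need simple routes of exactly 6 moves from 3 to 9 (Manhattan distance 4, so 1 moves are spent on a detour and 1 undoing it).
Enumerating: 3 7 11 10 6 5 9 | 3 4 8 7 11 10 9 | 3 4 8 7 6 10 9 | 3 4 8 7 6 5 9.
That gives 4 routes.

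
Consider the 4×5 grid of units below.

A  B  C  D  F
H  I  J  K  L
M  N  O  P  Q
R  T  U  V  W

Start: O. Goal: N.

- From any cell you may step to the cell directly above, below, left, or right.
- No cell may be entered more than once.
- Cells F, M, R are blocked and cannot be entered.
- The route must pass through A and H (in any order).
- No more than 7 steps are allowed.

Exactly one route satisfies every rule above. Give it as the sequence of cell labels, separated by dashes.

Any route must reach A and H and still end at N within 7 moves, so the order of the required stops is forced.
Route from O: up 2 to C, left 2 to A, down 1 to H, right 1 to I, down 1 to N — 7 moves in all.
Check: all required cells visited; 7 ≤ 7 moves.

O - J - C - B - A - H - I - N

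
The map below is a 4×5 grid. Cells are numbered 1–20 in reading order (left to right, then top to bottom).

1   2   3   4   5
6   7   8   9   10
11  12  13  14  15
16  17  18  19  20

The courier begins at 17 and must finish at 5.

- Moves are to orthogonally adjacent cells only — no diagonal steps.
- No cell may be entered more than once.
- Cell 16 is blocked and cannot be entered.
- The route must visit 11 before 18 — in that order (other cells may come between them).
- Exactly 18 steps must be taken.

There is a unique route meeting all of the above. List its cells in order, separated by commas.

17, 12, 11, 6, 1, 2, 7, 8, 3, 4, 9, 14, 13, 18, 19, 20, 15, 10, 5

The waypoints must appear in the order 11, 18, with no cell reused.
Route from 17: up to 12, left to 11, 2× up (reaching 1), right to 2, down to 7, right to 8, up to 3, right to 4, 2× down (reaching 14), left to 13, down to 18, 2× right (reaching 20), 3× up (reaching 5) — 18 moves in all.
Check: order respected (11 at step 2, 18 at step 13); 18 moves as required.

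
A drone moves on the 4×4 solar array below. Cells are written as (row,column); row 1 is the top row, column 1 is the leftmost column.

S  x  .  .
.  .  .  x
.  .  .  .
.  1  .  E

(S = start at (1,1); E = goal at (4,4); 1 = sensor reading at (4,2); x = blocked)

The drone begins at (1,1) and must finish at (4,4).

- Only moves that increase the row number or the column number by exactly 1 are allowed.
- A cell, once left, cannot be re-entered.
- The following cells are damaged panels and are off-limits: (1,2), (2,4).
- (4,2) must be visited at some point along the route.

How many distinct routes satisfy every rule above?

A right/down-only route from (1,1) to (4,4) makes exactly 3 down-moves and 3 right-moves in some order.
With no other constraints that would be C(6,3) = 20 routes.
Split at (4,2) and multiply the segment counts (each segment already excludes blocked cells): (1,1)→(4,2): 3; (4,2)→(4,4): 1; product = 3.
That gives 3 routes.

3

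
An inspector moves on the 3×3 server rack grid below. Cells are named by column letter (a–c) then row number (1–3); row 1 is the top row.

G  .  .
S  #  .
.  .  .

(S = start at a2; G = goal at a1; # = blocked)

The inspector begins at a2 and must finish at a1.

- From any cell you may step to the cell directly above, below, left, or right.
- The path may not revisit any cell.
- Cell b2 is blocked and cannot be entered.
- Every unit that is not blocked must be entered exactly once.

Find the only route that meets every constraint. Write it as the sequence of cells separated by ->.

a2 -> a3 -> b3 -> c3 -> c2 -> c1 -> b1 -> a1

Need to visit all 8 open cells exactly once, starting at a2 and ending at a1.
Cell c2 has only two open neighbours (c1 and c3), so the path must pass straight through it: one of those is the cell it's entered from and the other is where it exits.
Route from a2: down to a3, 2× right (reaching c3), 2× up (reaching c1), 2× left (reaching a1) — 7 moves in all.
Check: all 8 open cells covered.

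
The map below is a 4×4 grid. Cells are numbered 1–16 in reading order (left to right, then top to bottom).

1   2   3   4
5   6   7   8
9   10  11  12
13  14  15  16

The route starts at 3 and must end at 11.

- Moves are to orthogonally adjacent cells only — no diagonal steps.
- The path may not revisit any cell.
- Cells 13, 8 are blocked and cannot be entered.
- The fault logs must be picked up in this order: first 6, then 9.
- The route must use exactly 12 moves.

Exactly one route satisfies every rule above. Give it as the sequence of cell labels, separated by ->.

3 -> 7 -> 6 -> 2 -> 1 -> 5 -> 9 -> 10 -> 14 -> 15 -> 16 -> 12 -> 11

The waypoints must appear in the order 6, 9, with no cell reused.
Route from 3: down to 7, left to 6, up to 2, left to 1, 2× down (reaching 9), right to 10, down to 14, 2× right (reaching 16), up to 12, left to 11 — 12 moves in all.
Check: order respected (6 at step 2, 9 at step 6); 12 moves as required.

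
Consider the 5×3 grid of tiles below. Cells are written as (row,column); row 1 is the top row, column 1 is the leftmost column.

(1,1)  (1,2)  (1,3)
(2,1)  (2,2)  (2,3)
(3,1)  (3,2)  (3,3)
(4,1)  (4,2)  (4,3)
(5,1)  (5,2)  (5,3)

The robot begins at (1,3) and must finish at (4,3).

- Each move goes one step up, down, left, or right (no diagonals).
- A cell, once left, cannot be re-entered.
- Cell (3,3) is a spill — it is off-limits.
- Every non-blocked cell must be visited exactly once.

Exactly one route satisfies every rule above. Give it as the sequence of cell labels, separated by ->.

(1,3) -> (2,3) -> (2,2) -> (1,2) -> (1,1) -> (2,1) -> (3,1) -> (3,2) -> (4,2) -> (4,1) -> (5,1) -> (5,2) -> (5,3) -> (4,3)

Need to visit all 14 open cells exactly once, starting at (1,3) and ending at (4,3).
Cell (5,3) has only two open neighbours ((4,3) and (5,2)), so the path must pass straight through it: one of those is the cell it's entered from and the other is where it exits.
Route from (1,3): down to (2,3), left to (2,2), up to (1,2), left to (1,1), 2× down (reaching (3,1)), right to (3,2), down to (4,2), left to (4,1), down to (5,1), 2× right (reaching (5,3)), up to (4,3) — 13 moves in all.
Check: all 14 open cells covered.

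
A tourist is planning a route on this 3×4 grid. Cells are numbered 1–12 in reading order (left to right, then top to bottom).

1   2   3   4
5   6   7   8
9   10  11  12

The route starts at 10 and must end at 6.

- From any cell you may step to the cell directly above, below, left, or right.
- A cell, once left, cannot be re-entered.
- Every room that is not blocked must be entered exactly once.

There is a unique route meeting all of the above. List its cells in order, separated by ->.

Need to visit all 12 open cells exactly once, starting at 10 and ending at 6.
Cell 1 has only two open neighbours (5 and 2), so the path must pass straight through it: one of those is the cell it's entered from and the other is where it exits.
Route from 10: left 1 to 9, up 2 to 1, right 3 to 4, down 2 to 12, left 1 to 11, up 1 to 7, left 1 to 6 — 11 moves in all.
Check: all 12 open cells covered.

10 -> 9 -> 5 -> 1 -> 2 -> 3 -> 4 -> 8 -> 12 -> 11 -> 7 -> 6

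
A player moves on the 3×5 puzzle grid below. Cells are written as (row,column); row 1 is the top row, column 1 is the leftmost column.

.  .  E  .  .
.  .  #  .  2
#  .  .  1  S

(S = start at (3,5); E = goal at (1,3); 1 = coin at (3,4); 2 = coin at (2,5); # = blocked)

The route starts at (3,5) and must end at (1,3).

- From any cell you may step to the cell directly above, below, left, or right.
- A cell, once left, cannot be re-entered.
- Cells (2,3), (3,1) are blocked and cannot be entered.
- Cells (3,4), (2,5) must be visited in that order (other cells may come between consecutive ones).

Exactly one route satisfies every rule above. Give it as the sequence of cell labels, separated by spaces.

The waypoints must appear in the order (3,4), (2,5), with no cell reused.
Route from (3,5): left to (3,4), up to (2,4), right to (2,5), up to (1,5), 2× left (reaching (1,3)) — 6 moves in all.
Check: order respected (1 at step 1, 2 at step 3).

(3,5) (3,4) (2,4) (2,5) (1,5) (1,4) (1,3)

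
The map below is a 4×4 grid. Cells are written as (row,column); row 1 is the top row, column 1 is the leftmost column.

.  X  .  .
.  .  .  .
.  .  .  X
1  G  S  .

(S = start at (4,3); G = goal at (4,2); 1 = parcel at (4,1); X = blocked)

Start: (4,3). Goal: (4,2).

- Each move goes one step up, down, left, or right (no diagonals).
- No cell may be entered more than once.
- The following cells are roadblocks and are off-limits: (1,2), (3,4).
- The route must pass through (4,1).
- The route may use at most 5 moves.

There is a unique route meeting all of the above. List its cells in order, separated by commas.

(4,3), (3,3), (3,2), (3,1), (4,1), (4,2)

The 5-move cap with required stops at (4,1) leaves no slack for detours.
Route from (4,3): up to (3,3), 2× left (reaching (3,1)), down to (4,1), right to (4,2) — 5 moves in all.
Check: all required cells visited; 5 ≤ 5 moves.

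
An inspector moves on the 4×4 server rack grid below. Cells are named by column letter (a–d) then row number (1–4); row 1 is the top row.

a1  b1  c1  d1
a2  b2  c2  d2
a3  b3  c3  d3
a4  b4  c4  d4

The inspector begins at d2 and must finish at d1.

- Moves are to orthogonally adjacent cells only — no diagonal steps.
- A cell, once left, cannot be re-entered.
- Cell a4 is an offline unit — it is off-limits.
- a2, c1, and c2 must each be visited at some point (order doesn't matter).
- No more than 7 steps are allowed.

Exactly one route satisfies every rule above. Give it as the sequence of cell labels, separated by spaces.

The budget equals the shortest possible length, so every move has to be on a shortest route through the required cells.
Route from d2: left 3 to a2, up 1 to a1, right 3 to d1 — 7 moves in all.
Check: all required cells visited; 7 ≤ 7 moves.

d2 c2 b2 a2 a1 b1 c1 d1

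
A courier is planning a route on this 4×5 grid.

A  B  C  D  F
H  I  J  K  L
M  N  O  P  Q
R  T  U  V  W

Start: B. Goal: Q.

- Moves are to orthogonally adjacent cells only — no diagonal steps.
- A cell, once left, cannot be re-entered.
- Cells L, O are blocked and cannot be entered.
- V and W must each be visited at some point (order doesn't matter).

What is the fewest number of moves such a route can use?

7

Any route passes through V and W in some order between B and Q. Summing Manhattan distances along each leg and taking the cheapest ordering (B → V → W → Q) gives a lower bound of 5 + 1 + 1 = 7 moves.
A route of 7 moves achieves this: B → I → N → T → U → V → W → Q.
Since 7 matches the lower bound, it is optimal.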